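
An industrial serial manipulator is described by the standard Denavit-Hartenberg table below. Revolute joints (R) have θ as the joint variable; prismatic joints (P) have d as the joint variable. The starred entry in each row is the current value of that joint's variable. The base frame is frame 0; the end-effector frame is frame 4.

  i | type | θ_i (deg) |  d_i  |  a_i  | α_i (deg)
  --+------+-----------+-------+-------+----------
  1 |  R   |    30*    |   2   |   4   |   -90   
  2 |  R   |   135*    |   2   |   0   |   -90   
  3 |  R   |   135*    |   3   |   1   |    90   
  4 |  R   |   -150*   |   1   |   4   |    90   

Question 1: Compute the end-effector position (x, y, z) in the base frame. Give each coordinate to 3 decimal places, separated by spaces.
-0.166 3.409 0.975

after link 1: o_1 = (3.4641, 2.0000, 2.0000)
after link 2: o_2 = (2.4641, 3.7321, 2.0000)
after link 3: o_3 = (1.4136, 2.3090, 4.6213)
after link 4: o_4 = (-0.1659, 3.4090, 0.9751)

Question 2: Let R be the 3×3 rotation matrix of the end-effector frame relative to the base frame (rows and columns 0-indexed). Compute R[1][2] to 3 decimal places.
-0.125

End-effector z-axis (col 2 of R) = (-0.9236,-0.1250,0.3624)
R[1][2] = -0.1250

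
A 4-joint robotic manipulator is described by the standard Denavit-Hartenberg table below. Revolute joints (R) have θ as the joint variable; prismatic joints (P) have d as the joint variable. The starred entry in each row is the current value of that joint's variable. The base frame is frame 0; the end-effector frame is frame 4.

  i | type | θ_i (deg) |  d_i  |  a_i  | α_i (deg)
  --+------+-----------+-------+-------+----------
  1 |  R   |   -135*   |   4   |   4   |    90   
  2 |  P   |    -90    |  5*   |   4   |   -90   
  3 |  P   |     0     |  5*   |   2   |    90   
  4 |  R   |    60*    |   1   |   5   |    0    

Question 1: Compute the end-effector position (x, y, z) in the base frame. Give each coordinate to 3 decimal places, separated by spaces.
after link 1: o_1 = (-2.8284, -2.8284, 4.0000)
after link 2: o_2 = (-6.3640, 0.7071, 0.0000)
after link 3: o_3 = (-9.8995, -2.8284, -2.0000)
after link 4: o_4 = (-13.6685, -5.1832, -4.5000)

-13.668 -5.183 -4.500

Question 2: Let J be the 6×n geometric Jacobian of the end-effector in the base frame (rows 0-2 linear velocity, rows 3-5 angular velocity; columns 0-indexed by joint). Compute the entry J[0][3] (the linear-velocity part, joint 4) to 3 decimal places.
axis z_3 = (-0.7071,0.7071,0.0000); lever o_n−o_3 = (-3.7690,-2.3548,-2.5000)
cross product → J_v[:, 3] = (-1.7678,-1.7678,4.3301)
J_ω[:, 3] = z_3
entry J[0][3] = -1.7678

-1.768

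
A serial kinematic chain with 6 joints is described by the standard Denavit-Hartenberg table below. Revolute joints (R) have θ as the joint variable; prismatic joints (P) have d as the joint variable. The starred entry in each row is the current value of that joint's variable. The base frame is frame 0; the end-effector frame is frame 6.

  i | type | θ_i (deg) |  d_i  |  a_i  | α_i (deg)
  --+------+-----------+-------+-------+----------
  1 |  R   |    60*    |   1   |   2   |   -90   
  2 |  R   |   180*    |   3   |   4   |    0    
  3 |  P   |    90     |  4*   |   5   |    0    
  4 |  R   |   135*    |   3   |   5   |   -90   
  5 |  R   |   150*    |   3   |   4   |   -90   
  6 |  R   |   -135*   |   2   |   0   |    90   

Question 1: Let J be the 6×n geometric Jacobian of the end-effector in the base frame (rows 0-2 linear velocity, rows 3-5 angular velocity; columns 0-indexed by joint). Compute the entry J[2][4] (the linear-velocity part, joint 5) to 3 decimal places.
axis z_4 = (-0.3536,-0.6124,-0.7071); lever o_n−o_4 = (-2.4069,-4.7048,1.0353)
cross product → J_v[:, 4] = (-3.9608,2.0680,0.1895)
J_ω[:, 4] = z_4
entry J[2][4] = 0.1895

0.189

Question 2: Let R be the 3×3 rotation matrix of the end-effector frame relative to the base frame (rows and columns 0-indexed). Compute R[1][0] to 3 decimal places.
0.119

End-effector x-axis (col 0 of R) = (-0.3397,0.1188,-0.9330)
R[1][0] = 0.1188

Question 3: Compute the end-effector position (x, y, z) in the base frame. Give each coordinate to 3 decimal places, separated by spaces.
-10.299 1.625 3.500

after link 1: o_1 = (1.0000, 1.7321, 1.0000)
after link 2: o_2 = (-3.5981, -0.2321, 1.0000)
after link 3: o_3 = (-7.0622, 1.7679, 6.0000)
after link 4: o_4 = (-7.8925, 6.3298, 2.4645)
after link 5: o_5 = (-8.4458, 1.3714, 2.7926)
after link 6: o_6 = (-10.2994, 1.6250, 3.4997)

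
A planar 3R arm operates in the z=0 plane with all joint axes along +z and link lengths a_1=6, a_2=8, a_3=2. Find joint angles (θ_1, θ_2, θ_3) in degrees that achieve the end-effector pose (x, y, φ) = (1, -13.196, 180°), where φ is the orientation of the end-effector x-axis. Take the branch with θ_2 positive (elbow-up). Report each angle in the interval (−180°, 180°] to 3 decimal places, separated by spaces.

-94.387 30.005 -115.618

wrist centre = target − a_3·(cos φ, sin φ) = (3.0000, -13.1960)
cos θ_2 = (183.1344−6²−8²)/(2·6·8) = 0.8660; θ_2 = 30.0048° (elbow-up)
β = atan2(-13.1960,3.0000) = -77.1920°; ψ = atan2(4.0006,12.9279) = 17.1949°
θ_1 = β − ψ = -94.3869°
θ_3 = φ − θ_1 − θ_2 = -115.6179° (wrapped to (-180°,180°])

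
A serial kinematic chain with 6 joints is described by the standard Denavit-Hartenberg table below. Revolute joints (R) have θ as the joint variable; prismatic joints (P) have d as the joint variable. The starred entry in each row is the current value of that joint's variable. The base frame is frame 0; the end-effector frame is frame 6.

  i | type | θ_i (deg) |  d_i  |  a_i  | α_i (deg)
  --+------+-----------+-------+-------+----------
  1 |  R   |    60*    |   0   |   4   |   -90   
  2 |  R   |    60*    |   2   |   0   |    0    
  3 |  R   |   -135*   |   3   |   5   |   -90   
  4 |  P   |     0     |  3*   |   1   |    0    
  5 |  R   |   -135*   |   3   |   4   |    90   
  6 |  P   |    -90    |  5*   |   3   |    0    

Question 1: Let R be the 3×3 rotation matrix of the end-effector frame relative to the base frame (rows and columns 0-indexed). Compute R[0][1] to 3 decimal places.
-0.704

End-effector y-axis (col 1 of R) = (-0.7039,0.1951,-0.6830)
R[0][1] = -0.7039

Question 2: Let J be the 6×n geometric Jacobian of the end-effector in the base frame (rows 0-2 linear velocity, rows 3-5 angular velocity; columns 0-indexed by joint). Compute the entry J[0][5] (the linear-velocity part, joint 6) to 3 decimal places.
0.521

prismatic axis z_5 = (0.5209,-0.5120,-0.6830)
J_v[:, 5] = z_5; J_ω[:, 5] = (0,0,0)
entry J[0][5] = 0.5209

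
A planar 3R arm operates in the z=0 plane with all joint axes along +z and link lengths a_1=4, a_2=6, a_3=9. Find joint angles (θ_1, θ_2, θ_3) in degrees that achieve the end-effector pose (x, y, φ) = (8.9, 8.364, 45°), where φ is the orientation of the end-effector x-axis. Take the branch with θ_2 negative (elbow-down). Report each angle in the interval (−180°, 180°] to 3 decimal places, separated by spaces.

149.996 -149.998 45.002

wrist centre = target − a_3·(cos φ, sin φ) = (2.5360, 2.0000)
cos θ_2 = (10.4316−4²−6²)/(2·4·6) = -0.8660; θ_2 = -149.9979° (elbow-down)
β = atan2(2.0000,2.5360) = 38.2610°; ψ = atan2(-3.0002,-1.1960) = -111.7350°
θ_1 = β − ψ = 149.9960°
θ_3 = φ − θ_1 − θ_2 = 45.0020° (wrapped to (-180°,180°])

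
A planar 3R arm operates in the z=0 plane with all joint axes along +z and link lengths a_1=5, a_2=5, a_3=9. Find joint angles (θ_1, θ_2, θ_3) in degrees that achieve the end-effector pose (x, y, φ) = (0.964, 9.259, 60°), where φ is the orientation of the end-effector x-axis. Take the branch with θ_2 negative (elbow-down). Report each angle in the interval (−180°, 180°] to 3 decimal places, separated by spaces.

-135.005 -134.993 -30.002

wrist centre = target − a_3·(cos φ, sin φ) = (-3.5360, 1.4648)
cos θ_2 = (14.6489−5²−5²)/(2·5·5) = -0.7070; θ_2 = -134.9932° (elbow-down)
β = atan2(1.4648,-3.5360) = 157.4984°; ψ = atan2(-3.5360,1.4649) = -67.4966°
θ_1 = β − ψ = 224.9951°
θ_3 = φ − θ_1 − θ_2 = -30.0018° (wrapped to (-180°,180°])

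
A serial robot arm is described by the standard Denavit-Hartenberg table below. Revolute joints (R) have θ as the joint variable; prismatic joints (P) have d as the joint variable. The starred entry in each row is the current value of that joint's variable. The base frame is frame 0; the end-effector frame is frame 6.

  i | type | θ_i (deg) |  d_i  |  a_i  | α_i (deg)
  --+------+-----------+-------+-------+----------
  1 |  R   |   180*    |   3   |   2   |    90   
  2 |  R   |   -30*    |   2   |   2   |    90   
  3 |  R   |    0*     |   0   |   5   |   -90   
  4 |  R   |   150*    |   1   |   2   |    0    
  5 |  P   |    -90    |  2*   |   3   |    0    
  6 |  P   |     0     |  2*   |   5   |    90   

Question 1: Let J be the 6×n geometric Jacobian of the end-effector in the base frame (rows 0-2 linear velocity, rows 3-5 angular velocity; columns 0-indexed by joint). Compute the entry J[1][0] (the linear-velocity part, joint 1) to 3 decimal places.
axis z_0 = ẑ; lever o_n−o_0 = (-13.9904,7.0000,5.2321)
cross product → J_v[:, 0] = (-7.0000,-13.9904,0.0000)
J_ω[:, 0] = z_0
entry J[1][0] = -13.9904

-13.990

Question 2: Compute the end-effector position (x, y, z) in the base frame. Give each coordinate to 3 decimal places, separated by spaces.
after link 1: o_1 = (-2.0000, 0.0000, 3.0000)
after link 2: o_2 = (-3.7321, 2.0000, 2.0000)
after link 3: o_3 = (-8.0622, 2.0000, -0.5000)
after link 4: o_4 = (-7.0622, 3.0000, 1.2321)
after link 5: o_5 = (-9.6603, 5.0000, 2.7321)
after link 6: o_6 = (-13.9904, 7.0000, 5.2321)

-13.990 7.000 5.232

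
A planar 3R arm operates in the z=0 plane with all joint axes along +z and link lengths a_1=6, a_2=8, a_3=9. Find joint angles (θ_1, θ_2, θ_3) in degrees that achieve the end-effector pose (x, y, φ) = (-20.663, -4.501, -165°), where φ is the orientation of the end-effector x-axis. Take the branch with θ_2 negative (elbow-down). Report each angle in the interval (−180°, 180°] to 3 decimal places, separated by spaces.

wrist centre = target − a_3·(cos φ, sin φ) = (-11.9697, -2.1716)
cos θ_2 = (147.9889−6²−8²)/(2·6·8) = 0.4999; θ_2 = -60.0076° (elbow-down)
β = atan2(-2.1716,-11.9697) = -169.7168°; ψ = atan2(-6.9287,9.9991) = -34.7195°
θ_1 = β − ψ = -134.9973°
θ_3 = φ − θ_1 − θ_2 = 30.0049° (wrapped to (-180°,180°])

-134.997 -60.008 30.005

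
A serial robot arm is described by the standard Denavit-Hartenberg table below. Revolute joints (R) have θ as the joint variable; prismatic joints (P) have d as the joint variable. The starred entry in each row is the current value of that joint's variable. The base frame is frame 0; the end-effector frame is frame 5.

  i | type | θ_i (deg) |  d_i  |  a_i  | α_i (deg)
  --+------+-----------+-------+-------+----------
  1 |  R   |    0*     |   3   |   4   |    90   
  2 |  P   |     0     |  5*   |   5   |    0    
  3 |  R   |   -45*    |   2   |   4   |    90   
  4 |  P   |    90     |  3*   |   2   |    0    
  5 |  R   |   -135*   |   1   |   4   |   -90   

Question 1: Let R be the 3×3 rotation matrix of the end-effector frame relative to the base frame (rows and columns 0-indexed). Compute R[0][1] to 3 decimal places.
0.707

End-effector y-axis (col 1 of R) = (0.7071,0.0000,0.7071)
R[0][1] = 0.7071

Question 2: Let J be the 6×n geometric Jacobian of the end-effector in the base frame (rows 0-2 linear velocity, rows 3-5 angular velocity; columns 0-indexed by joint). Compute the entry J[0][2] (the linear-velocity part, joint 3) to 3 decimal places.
axis z_2 = (0.0000,-1.0000,0.0000); lever o_n−o_2 = (2.0000,-1.1716,-7.6569)
cross product → J_v[:, 2] = (7.6569,0.0000,2.0000)
J_ω[:, 2] = z_2
entry J[0][2] = 7.6569

7.657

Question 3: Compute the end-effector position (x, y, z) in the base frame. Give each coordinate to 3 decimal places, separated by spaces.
11.000 -6.172 -4.657

after link 1: o_1 = (4.0000, 0.0000, 3.0000)
after link 2: o_2 = (9.0000, -5.0000, 3.0000)
after link 3: o_3 = (11.8284, -7.0000, 0.1716)
after link 4: o_4 = (9.7071, -9.0000, -1.9497)
after link 5: o_5 = (11.0000, -6.1716, -4.6569)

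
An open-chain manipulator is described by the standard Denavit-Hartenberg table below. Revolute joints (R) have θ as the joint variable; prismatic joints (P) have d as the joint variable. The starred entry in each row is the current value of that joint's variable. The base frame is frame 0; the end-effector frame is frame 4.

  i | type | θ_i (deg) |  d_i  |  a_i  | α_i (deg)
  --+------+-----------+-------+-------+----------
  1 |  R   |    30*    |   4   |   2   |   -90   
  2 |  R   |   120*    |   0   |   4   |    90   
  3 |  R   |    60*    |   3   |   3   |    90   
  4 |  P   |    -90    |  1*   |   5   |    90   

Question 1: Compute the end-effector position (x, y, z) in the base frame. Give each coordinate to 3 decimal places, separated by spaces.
-3.574 0.359 -0.513

after link 1: o_1 = (1.7321, 1.0000, 4.0000)
after link 2: o_2 = (0.0000, 0.0000, 0.5359)
after link 3: o_3 = (0.3014, 3.1740, -2.2631)
after link 4: o_4 = (-3.5736, 0.3595, -0.5131)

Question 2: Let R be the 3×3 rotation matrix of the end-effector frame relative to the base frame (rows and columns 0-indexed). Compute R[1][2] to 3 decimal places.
End-effector z-axis (col 2 of R) = (0.6495,-0.6250,0.4330)
R[1][2] = -0.6250

-0.625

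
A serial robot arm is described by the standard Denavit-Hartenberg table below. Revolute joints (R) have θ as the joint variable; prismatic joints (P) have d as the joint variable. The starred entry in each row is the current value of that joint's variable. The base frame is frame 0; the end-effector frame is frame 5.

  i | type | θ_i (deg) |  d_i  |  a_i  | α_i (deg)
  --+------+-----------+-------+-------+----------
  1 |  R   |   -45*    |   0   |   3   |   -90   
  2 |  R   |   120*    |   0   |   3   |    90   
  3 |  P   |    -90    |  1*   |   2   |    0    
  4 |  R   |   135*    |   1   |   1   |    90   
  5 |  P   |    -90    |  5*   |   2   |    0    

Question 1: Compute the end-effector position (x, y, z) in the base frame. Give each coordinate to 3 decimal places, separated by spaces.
after link 1: o_1 = (2.1213, -2.1213, 0.0000)
after link 2: o_2 = (1.0607, -1.0607, -2.5981)
after link 3: o_3 = (0.2588, -3.0872, -3.0981)
after link 4: o_4 = (1.1212, -2.9496, -4.2104)
after link 5: o_5 = (-3.8536, -2.9749, -6.2723)

-3.854 -2.975 -6.272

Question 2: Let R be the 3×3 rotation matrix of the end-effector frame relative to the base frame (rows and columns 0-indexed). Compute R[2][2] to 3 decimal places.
-0.612

End-effector z-axis (col 2 of R) = (-0.7500,-0.2500,-0.6124)
R[2][2] = -0.6124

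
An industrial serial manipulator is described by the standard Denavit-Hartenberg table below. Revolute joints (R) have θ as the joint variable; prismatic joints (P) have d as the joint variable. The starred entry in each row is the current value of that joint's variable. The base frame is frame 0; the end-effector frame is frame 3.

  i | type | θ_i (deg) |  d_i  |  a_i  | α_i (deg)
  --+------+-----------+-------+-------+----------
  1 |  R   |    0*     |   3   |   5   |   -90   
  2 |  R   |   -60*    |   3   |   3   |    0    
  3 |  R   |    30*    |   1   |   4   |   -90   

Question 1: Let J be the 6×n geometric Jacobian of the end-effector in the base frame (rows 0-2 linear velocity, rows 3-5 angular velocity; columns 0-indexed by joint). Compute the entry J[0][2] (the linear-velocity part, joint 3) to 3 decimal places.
axis z_2 = (0.0000,1.0000,0.0000); lever o_n−o_2 = (3.4641,1.0000,2.0000)
cross product → J_v[:, 2] = (2.0000,0.0000,-3.4641)
J_ω[:, 2] = z_2
entry J[0][2] = 2.0000

2.000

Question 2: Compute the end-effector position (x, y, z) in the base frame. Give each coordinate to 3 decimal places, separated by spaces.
9.964 4.000 7.598

after link 1: o_1 = (5.0000, 0.0000, 3.0000)
after link 2: o_2 = (6.5000, 3.0000, 5.5981)
after link 3: o_3 = (9.9641, 4.0000, 7.5981)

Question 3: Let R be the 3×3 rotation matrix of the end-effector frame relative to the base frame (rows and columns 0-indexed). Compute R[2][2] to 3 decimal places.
-0.866

End-effector z-axis (col 2 of R) = (0.5000,0.0000,-0.8660)
R[2][2] = -0.8660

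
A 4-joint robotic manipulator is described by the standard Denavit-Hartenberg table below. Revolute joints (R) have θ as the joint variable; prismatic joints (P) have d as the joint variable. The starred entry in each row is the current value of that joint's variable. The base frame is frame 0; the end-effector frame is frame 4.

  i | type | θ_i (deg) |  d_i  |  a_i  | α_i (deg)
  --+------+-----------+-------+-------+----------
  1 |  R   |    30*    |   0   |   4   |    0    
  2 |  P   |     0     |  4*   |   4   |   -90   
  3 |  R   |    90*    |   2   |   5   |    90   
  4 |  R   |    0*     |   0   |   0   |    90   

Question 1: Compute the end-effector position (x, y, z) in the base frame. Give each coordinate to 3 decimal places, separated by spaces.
5.928 5.732 -1.000

after link 1: o_1 = (3.4641, 2.0000, 0.0000)
after link 2: o_2 = (6.9282, 4.0000, 4.0000)
after link 3: o_3 = (5.9282, 5.7321, -1.0000)
after link 4: o_4 = (5.9282, 5.7321, -1.0000)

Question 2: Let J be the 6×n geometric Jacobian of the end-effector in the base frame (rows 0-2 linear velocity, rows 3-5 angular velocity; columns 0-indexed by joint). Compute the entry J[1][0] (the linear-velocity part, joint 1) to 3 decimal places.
5.928

axis z_0 = ẑ; lever o_n−o_0 = (5.9282,5.7321,-1.0000)
cross product → J_v[:, 0] = (-5.7321,5.9282,0.0000)
J_ω[:, 0] = z_0
entry J[1][0] = 5.9282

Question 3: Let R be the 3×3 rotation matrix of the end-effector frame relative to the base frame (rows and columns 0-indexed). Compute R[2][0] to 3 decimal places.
End-effector x-axis (col 0 of R) = (0.0000,0.0000,-1.0000)
R[2][0] = -1.0000

-1.000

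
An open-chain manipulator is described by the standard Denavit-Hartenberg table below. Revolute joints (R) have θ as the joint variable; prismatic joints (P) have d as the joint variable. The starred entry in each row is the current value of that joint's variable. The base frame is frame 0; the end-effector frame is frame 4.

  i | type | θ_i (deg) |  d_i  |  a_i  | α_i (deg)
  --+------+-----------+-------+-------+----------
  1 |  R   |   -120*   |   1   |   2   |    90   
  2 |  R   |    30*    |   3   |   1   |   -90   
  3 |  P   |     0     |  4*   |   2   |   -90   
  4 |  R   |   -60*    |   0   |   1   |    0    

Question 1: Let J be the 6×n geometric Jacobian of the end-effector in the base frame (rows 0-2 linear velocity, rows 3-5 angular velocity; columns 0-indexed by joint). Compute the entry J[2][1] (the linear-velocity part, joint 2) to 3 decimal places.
axis z_1 = (-0.8660,0.5000,0.0000); lever o_n−o_1 = (-2.8971,0.9821,5.9641)
cross product → J_v[:, 1] = (2.9821,5.1651,0.5981)
J_ω[:, 1] = z_1
entry J[2][1] = 0.5981

0.598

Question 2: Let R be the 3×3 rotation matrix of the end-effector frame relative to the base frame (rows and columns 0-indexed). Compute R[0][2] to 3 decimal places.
0.866

End-effector z-axis (col 2 of R) = (0.8660,-0.5000,0.0000)
R[0][2] = 0.8660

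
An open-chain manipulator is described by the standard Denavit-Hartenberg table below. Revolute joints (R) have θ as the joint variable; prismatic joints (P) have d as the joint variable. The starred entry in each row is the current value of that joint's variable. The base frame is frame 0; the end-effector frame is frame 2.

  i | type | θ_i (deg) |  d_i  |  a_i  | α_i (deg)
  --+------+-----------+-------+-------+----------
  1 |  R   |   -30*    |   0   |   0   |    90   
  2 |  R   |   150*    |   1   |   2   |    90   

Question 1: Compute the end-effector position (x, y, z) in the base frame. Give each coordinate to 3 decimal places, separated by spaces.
after link 1: o_1 = (0.0000, 0.0000, 0.0000)
after link 2: o_2 = (-2.0000, -0.0000, 1.0000)

-2.000 -0.000 1.000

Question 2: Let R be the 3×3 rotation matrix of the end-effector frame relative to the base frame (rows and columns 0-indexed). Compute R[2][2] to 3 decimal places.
End-effector z-axis (col 2 of R) = (0.4330,-0.2500,0.8660)
R[2][2] = 0.8660

0.866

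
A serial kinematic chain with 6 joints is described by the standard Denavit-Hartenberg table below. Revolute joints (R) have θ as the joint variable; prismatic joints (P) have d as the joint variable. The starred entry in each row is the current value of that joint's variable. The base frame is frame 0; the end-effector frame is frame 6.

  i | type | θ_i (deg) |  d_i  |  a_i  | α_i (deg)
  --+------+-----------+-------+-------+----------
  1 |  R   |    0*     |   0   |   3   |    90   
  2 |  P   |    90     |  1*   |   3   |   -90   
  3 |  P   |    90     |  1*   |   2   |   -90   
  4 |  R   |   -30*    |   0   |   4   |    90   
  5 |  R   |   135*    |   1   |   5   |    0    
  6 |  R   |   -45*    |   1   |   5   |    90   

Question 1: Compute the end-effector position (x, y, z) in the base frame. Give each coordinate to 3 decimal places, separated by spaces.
after link 1: o_1 = (3.0000, 0.0000, 0.0000)
after link 2: o_2 = (3.0000, -1.0000, 3.0000)
after link 3: o_3 = (2.0000, 1.0000, 3.0000)
after link 4: o_4 = (-0.0000, 4.4641, 3.0000)
after link 5: o_5 = (0.9017, 0.9022, -0.5355)
after link 6: o_6 = (0.0357, 0.4022, -5.5355)

0.036 0.402 -5.536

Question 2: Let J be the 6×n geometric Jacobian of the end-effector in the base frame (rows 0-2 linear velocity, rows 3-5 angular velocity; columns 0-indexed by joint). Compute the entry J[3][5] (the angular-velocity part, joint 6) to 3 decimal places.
axis z_5 = (-0.8660,-0.5000,0.0000); lever o_n−o_5 = (-0.8660,-0.5000,-5.0000)
cross product → J_v[:, 5] = (2.5000,-4.3301,-0.0000)
J_ω[:, 5] = z_5
entry J[3][5] = -0.8660

-0.866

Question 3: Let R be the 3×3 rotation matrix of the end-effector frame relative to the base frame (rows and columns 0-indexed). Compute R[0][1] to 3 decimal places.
-0.866

End-effector y-axis (col 1 of R) = (-0.8660,-0.5000,0.0000)
R[0][1] = -0.8660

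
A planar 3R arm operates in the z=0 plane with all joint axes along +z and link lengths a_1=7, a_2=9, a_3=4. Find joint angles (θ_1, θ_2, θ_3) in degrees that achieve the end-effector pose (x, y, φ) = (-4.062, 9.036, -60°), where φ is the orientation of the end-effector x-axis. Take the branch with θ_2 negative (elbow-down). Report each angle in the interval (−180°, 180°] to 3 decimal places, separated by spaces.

wrist centre = target − a_3·(cos φ, sin φ) = (-6.0620, 12.5001)
cos θ_2 = (193.0004−7²−9²)/(2·7·9) = 0.5000; θ_2 = -59.9998° (elbow-down)
β = atan2(12.5001,-6.0620) = 115.8713°; ψ = atan2(-7.7942,11.5000) = -34.1277°
θ_1 = β − ψ = 149.9990°
θ_3 = φ − θ_1 − θ_2 = -149.9992° (wrapped to (-180°,180°])

149.999 -60.000 -149.999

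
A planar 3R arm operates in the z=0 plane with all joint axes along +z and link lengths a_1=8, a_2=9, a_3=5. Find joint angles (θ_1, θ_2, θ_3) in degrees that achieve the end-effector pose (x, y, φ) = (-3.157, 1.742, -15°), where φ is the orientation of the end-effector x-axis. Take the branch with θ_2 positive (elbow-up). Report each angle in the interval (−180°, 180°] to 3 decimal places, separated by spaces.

wrist centre = target − a_3·(cos φ, sin φ) = (-7.9866, 3.0361)
cos θ_2 = (73.0041−8²−9²)/(2·8·9) = -0.5000; θ_2 = 119.9981° (elbow-up)
β = atan2(3.0361,-7.9866) = 159.1858°; ψ = atan2(7.7944,3.5003) = 65.8164°
θ_1 = β − ψ = 93.3695°
θ_3 = φ − θ_1 − θ_2 = 131.6324° (wrapped to (-180°,180°])

93.369 119.998 131.632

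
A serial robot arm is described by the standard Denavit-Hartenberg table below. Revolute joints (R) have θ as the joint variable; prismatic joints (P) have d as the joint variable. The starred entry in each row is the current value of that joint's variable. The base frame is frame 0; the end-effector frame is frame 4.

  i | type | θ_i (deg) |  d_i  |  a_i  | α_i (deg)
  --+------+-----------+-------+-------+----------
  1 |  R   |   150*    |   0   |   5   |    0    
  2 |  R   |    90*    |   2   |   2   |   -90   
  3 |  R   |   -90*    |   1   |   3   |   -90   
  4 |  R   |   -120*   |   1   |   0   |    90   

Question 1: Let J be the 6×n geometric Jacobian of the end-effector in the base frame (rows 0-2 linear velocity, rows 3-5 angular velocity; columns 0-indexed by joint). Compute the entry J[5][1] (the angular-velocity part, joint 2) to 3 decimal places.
axis z_1 = (0.0000,0.0000,1.0000); lever o_n−o_1 = (-0.6340,-3.0981,5.0000)
cross product → J_v[:, 1] = (3.0981,-0.6340,0.0000)
J_ω[:, 1] = z_1
entry J[5][1] = 1.0000

1.000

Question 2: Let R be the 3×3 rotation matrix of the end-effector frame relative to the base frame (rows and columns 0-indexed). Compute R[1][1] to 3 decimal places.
-0.866

End-effector y-axis (col 1 of R) = (-0.5000,-0.8660,-0.0000)
R[1][1] = -0.8660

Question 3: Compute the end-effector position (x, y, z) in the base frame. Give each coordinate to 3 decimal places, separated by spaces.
-4.964 -0.598 5.000

after link 1: o_1 = (-4.3301, 2.5000, 0.0000)
after link 2: o_2 = (-5.3301, 0.7679, 2.0000)
after link 3: o_3 = (-4.4641, 0.2679, 5.0000)
after link 4: o_4 = (-4.9641, -0.5981, 5.0000)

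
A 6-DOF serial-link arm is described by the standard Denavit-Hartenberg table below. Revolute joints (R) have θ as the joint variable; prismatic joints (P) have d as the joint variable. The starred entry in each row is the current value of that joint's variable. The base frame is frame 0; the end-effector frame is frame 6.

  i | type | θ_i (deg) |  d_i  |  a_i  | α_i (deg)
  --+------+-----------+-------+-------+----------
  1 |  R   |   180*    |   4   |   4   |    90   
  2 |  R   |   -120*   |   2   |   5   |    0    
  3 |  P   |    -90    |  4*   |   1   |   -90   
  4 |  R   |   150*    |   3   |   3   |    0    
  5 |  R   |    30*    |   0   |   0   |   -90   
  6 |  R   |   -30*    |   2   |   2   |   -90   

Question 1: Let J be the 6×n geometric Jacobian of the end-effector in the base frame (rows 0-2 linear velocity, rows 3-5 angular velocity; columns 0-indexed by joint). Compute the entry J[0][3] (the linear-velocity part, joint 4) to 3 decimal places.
0.433

axis z_3 = (0.5000,0.0000,-0.8660); lever o_n−o_3 = (-1.7500,0.5000,-5.6292)
cross product → J_v[:, 3] = (0.4330,4.3301,0.2500)
J_ω[:, 3] = z_3
entry J[0][3] = 0.4330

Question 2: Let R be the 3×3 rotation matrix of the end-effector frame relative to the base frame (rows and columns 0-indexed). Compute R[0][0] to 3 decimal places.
End-effector x-axis (col 0 of R) = (-0.5000,0.0000,-0.8660)
R[0][0] = -0.5000

-0.500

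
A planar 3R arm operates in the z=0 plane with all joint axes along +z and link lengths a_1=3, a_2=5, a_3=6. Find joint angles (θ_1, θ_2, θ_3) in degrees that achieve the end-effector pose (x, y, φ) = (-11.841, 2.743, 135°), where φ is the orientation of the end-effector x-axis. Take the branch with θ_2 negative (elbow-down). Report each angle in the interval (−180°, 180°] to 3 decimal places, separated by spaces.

-150.011 -29.988 -45.002

wrist centre = target − a_3·(cos φ, sin φ) = (-7.5984, -1.4996)
cos θ_2 = (59.9840−3²−5²)/(2·3·5) = 0.8661; θ_2 = -29.9877° (elbow-down)
β = atan2(-1.4996,-7.5984) = -168.8354°; ψ = atan2(-2.4991,7.3307) = -18.8246°
θ_1 = β − ψ = -150.0108°
θ_3 = φ − θ_1 − θ_2 = -45.0015° (wrapped to (-180°,180°])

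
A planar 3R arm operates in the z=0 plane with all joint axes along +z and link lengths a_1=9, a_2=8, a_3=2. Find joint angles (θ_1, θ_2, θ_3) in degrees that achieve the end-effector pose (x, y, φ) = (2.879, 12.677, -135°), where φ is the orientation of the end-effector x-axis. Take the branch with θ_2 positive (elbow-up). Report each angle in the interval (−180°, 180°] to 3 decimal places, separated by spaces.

wrist centre = target − a_3·(cos φ, sin φ) = (4.2932, 14.0912)
cos θ_2 = (216.9940−9²−8²)/(2·9·8) = 0.5000; θ_2 = 60.0028° (elbow-up)
β = atan2(14.0912,4.2932) = 73.0554°; ψ = atan2(6.9284,12.9997) = 28.0562°
θ_1 = β − ψ = 44.9993°
θ_3 = φ − θ_1 − θ_2 = 119.9980° (wrapped to (-180°,180°])

44.999 60.003 119.998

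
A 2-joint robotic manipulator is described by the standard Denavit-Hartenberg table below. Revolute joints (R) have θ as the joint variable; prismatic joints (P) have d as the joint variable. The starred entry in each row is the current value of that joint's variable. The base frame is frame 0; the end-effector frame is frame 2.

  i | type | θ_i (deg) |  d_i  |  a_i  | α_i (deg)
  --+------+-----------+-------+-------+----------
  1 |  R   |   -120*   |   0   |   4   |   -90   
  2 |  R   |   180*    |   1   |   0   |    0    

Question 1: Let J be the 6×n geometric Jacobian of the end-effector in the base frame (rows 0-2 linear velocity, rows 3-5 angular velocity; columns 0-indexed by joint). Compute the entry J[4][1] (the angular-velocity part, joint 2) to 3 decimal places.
axis z_1 = (0.8660,-0.5000,0.0000); lever o_n−o_1 = (0.8660,-0.5000,0.0000)
cross product → J_v[:, 1] = (-0.0000,0.0000,0.0000)
J_ω[:, 1] = z_1
entry J[4][1] = -0.5000

-0.500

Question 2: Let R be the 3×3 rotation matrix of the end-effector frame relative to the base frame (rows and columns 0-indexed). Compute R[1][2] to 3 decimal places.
End-effector z-axis (col 2 of R) = (0.8660,-0.5000,0.0000)
R[1][2] = -0.5000

-0.500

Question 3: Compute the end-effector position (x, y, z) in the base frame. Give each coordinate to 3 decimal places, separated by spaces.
-1.134 -3.964 0.000

after link 1: o_1 = (-2.0000, -3.4641, 0.0000)
after link 2: o_2 = (-1.1340, -3.9641, 0.0000)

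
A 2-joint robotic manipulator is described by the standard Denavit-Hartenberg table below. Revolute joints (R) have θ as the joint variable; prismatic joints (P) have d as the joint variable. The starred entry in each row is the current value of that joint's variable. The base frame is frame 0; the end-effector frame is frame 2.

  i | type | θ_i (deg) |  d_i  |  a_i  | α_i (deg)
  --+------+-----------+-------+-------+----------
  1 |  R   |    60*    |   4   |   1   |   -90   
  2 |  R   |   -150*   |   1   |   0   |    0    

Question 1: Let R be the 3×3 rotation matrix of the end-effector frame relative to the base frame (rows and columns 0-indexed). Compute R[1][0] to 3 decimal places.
-0.750

End-effector x-axis (col 0 of R) = (-0.4330,-0.7500,0.5000)
R[1][0] = -0.7500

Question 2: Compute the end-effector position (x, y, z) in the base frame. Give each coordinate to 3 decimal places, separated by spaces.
after link 1: o_1 = (0.5000, 0.8660, 4.0000)
after link 2: o_2 = (-0.3660, 1.3660, 4.0000)

-0.366 1.366 4.000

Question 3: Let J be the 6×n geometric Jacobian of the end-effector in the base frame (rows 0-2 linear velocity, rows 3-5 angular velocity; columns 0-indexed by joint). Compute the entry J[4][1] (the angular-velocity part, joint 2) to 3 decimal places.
axis z_1 = (-0.8660,0.5000,0.0000); lever o_n−o_1 = (-0.8660,0.5000,0.0000)
cross product → J_v[:, 1] = (-0.0000,-0.0000,-0.0000)
J_ω[:, 1] = z_1
entry J[4][1] = 0.5000

0.500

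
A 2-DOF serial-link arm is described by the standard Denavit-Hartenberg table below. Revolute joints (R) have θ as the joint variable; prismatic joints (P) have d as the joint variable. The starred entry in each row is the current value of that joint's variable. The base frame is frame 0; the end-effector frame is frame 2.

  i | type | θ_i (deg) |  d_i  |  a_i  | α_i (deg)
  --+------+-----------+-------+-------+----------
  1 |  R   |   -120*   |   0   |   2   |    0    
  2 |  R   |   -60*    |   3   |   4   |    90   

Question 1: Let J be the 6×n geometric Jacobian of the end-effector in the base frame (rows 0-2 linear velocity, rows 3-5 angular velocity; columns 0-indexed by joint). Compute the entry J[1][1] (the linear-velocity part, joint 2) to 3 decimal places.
-4.000

axis z_1 = (0.0000,0.0000,1.0000); lever o_n−o_1 = (-4.0000,-0.0000,3.0000)
cross product → J_v[:, 1] = (0.0000,-4.0000,0.0000)
J_ω[:, 1] = z_1
entry J[1][1] = -4.0000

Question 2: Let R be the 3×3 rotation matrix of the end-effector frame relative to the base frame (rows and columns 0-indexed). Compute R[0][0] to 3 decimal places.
End-effector x-axis (col 0 of R) = (-1.0000,-0.0000,0.0000)
R[0][0] = -1.0000

-1.000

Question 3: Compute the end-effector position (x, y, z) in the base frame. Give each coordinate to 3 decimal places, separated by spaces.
-5.000 -1.732 3.000

after link 1: o_1 = (-1.0000, -1.7321, 0.0000)
after link 2: o_2 = (-5.0000, -1.7321, 3.0000)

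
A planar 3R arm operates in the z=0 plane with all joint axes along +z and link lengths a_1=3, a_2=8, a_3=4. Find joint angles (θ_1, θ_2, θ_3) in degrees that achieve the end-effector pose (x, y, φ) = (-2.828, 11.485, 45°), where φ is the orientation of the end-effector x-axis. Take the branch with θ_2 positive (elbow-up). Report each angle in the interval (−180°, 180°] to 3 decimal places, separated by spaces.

wrist centre = target − a_3·(cos φ, sin φ) = (-5.6564, 8.6566)
cos θ_2 = (106.9314−3²−8²)/(2·3·8) = 0.7069; θ_2 = 45.0164° (elbow-up)
β = atan2(8.6566,-5.6564) = 123.1616°; ψ = atan2(5.6585,8.6552) = 33.1752°
θ_1 = β − ψ = 89.9865°
θ_3 = φ − θ_1 − θ_2 = -90.0028° (wrapped to (-180°,180°])

89.986 45.016 -90.003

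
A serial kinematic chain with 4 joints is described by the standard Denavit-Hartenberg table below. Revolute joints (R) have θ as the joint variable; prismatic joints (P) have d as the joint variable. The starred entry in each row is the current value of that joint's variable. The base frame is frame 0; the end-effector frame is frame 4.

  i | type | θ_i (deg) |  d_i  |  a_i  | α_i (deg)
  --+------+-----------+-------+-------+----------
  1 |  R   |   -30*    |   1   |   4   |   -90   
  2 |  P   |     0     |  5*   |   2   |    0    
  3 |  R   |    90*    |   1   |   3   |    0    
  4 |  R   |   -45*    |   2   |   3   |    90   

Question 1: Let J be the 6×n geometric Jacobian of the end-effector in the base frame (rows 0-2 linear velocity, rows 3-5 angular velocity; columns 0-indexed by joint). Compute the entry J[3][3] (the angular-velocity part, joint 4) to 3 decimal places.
axis z_3 = (0.5000,0.8660,0.0000); lever o_n−o_3 = (2.8371,0.6714,-2.1213)
cross product → J_v[:, 3] = (-1.8371,1.0607,-2.1213)
J_ω[:, 3] = z_3
entry J[3][3] = 0.5000

0.500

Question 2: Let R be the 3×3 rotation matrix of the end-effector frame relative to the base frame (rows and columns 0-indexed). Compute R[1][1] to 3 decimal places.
0.866

End-effector y-axis (col 1 of R) = (0.5000,0.8660,0.0000)
R[1][1] = 0.8660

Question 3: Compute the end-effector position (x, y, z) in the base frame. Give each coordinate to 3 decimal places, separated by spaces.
11.033 2.868 -4.121

after link 1: o_1 = (3.4641, -2.0000, 1.0000)
after link 2: o_2 = (7.6962, 1.3301, 1.0000)
after link 3: o_3 = (8.1962, 2.1962, -2.0000)
after link 4: o_4 = (11.0333, 2.8675, -4.1213)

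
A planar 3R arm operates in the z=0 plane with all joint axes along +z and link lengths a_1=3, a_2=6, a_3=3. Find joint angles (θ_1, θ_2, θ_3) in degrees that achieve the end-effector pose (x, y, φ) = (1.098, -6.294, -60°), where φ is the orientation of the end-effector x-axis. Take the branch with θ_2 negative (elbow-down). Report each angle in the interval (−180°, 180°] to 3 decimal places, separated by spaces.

wrist centre = target − a_3·(cos φ, sin φ) = (-0.4020, -3.6959)
cos θ_2 = (13.8215−3²−6²)/(2·3·6) = -0.8661; θ_2 = -150.0052° (elbow-down)
β = atan2(-3.6959,-0.4020) = -96.2076°; ψ = atan2(-2.9995,-2.1964) = -126.2137°
θ_1 = β − ψ = 30.0061°
θ_3 = φ − θ_1 − θ_2 = 59.9991° (wrapped to (-180°,180°])

30.006 -150.005 59.999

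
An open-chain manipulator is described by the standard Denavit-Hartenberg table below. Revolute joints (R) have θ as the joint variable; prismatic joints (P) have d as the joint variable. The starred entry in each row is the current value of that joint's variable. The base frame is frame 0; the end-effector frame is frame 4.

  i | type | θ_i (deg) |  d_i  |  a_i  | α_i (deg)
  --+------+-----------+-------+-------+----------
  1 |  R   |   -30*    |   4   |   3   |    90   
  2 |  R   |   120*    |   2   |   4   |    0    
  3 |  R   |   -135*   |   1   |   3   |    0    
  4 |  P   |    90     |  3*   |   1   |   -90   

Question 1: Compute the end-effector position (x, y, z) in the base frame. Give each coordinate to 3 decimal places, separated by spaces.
0.600 -7.274 7.654

after link 1: o_1 = (2.5981, -1.5000, 4.0000)
after link 2: o_2 = (-0.1340, -2.2321, 7.4641)
after link 3: o_3 = (1.8756, -4.5470, 6.6876)
after link 4: o_4 = (0.5997, -7.2745, 7.6536)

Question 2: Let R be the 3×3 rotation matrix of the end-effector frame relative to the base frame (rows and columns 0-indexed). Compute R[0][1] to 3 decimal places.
0.500

End-effector y-axis (col 1 of R) = (0.5000,0.8660,-0.0000)
R[0][1] = 0.5000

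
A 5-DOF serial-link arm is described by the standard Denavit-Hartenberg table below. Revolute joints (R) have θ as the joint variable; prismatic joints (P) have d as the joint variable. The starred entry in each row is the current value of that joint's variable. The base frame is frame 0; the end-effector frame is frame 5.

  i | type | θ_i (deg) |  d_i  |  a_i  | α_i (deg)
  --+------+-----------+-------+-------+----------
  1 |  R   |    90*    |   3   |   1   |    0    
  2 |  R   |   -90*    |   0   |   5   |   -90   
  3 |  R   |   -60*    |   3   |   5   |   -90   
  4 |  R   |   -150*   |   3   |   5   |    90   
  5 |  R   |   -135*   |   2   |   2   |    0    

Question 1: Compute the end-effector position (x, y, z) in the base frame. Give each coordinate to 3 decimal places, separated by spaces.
after link 1: o_1 = (0.0000, 1.0000, 3.0000)
after link 2: o_2 = (5.0000, 1.0000, 3.0000)
after link 3: o_3 = (7.5000, 4.0000, 7.3301)
after link 4: o_4 = (7.9330, 6.5000, 2.0801)
after link 5: o_5 = (6.8206, 4.0608, 2.9819)

6.821 4.061 2.982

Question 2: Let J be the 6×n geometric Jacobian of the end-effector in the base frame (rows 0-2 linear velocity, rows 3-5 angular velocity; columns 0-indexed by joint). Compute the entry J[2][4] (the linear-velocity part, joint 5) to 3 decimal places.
axis z_4 = (-0.2500,-0.8660,-0.4330); lever o_n−o_4 = (-1.1124,-2.4392,0.9017)
cross product → J_v[:, 4] = (-1.8371,0.7071,-0.3536)
J_ω[:, 4] = z_4
entry J[2][4] = -0.3536

-0.354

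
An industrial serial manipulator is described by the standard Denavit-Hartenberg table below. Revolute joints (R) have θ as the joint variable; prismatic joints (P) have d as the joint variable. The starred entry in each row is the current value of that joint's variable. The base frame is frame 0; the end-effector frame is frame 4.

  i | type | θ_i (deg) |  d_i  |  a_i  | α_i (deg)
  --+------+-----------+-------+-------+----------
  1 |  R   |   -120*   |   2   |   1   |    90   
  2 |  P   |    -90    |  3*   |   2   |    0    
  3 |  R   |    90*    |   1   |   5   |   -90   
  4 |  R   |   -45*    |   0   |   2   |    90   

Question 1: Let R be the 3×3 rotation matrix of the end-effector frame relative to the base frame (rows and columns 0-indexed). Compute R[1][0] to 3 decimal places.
-0.259

End-effector x-axis (col 0 of R) = (-0.9659,-0.2588,-0.0000)
R[1][0] = -0.2588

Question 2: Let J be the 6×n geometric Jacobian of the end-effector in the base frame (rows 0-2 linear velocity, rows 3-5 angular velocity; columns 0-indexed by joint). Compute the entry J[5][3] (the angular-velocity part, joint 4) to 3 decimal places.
axis z_3 = (0.0000,0.0000,1.0000); lever o_n−o_3 = (-1.9319,-0.5176,0.0000)
cross product → J_v[:, 3] = (0.5176,-1.9319,-0.0000)
J_ω[:, 3] = z_3
entry J[5][3] = 1.0000

1.000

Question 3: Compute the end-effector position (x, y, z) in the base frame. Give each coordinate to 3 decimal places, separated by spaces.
-8.396 -3.714 0.000

after link 1: o_1 = (-0.5000, -0.8660, 2.0000)
after link 2: o_2 = (-3.0981, 0.6340, 0.0000)
after link 3: o_3 = (-6.4641, -3.1962, 0.0000)
after link 4: o_4 = (-8.3960, -3.7138, 0.0000)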